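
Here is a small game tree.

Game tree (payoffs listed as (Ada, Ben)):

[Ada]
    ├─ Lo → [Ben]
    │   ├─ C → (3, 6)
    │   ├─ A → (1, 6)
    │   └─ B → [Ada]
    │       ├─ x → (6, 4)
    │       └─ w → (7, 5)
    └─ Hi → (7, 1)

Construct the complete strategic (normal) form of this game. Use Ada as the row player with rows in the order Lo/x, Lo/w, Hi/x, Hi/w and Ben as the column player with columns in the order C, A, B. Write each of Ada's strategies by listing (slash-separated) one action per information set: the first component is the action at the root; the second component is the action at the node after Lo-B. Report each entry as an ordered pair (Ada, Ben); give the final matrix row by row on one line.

            C        A        B
Lo/x    (3,6)    (1,6)    (6,4)
Lo/w    (3,6)    (1,6)    (7,5)
Hi/x    (7,1)    (7,1)    (7,1)
Hi/w    (7,1)    (7,1)    (7,1)

Lo/x: (3,6) (1,6) (6,4) | Lo/w: (3,6) (1,6) (7,5) | Hi/x: (7,1) (7,1) (7,1) | Hi/w: (7,1) (7,1) (7,1)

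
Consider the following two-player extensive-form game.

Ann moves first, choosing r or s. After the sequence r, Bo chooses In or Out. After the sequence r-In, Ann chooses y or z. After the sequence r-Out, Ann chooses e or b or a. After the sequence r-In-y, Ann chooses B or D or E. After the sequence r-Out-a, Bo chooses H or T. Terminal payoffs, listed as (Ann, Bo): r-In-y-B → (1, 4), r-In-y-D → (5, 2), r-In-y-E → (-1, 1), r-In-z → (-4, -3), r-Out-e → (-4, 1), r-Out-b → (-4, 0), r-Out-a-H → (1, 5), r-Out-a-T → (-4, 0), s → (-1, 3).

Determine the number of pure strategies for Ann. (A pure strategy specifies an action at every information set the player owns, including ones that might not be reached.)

Ann owns the root with actions {r, s} — two choices.
Ann owns the node after r-In with actions {y, z} — two choices.
Ann owns the node after r-Out with actions {e, b, a} — three choices.
Ann owns the node after r-In-y with actions {B, D, E} — three choices.
A pure strategy fixes one action at each information set independently, so the count is the product 2 × 2 × 3 × 3 = 36.

36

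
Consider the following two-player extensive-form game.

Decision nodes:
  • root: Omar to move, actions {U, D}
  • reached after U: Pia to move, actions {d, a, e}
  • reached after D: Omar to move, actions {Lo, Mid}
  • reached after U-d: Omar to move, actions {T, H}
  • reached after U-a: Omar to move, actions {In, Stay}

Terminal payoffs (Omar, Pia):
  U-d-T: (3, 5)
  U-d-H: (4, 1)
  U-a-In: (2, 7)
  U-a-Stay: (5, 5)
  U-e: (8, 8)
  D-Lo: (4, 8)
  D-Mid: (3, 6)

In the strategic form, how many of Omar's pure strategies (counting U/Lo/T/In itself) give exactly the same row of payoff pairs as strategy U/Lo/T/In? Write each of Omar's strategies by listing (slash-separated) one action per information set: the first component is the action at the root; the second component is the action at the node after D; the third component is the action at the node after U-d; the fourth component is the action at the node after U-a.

2

Row for U/Lo/T/In (columns d, a, e): (3,5) (2,7) (8,8).
Under U/Lo/T/In, Omar's choice at the node after D can never be reached regardless of what Pia does, so varying those choices leaves every outcome unchanged.
Holding the reachable choices fixed and varying the unreachable one freely already gives 2 equivalent strategies.
No other strategy reproduces this row, so those 2 are the full class: U/Lo/T/In, U/Mid/T/In.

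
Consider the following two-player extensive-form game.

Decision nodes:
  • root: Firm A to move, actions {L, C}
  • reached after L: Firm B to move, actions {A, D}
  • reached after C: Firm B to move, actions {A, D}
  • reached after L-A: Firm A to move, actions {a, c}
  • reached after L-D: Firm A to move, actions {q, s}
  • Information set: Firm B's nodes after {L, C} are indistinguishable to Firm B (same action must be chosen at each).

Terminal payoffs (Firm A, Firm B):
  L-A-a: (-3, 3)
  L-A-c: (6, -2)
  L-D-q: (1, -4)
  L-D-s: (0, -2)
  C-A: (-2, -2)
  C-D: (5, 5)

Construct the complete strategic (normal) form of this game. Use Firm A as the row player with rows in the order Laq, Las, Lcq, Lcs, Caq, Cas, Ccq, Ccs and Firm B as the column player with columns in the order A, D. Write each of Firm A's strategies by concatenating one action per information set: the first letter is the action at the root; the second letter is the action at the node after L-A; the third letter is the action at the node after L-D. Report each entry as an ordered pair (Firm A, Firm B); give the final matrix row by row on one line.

            A        D
 Laq   (-3,3)   (1,-4)
 Las   (-3,3)   (0,-2)
 Lcq   (6,-2)   (1,-4)
 Lcs   (6,-2)   (0,-2)
 Caq  (-2,-2)    (5,5)
 Cas  (-2,-2)    (5,5)
 Ccq  (-2,-2)    (5,5)
 Ccs  (-2,-2)    (5,5)

Laq: (-3,3) (1,-4) | Las: (-3,3) (0,-2) | Lcq: (6,-2) (1,-4) | Lcs: (6,-2) (0,-2) | Caq: (-2,-2) (5,5) | Cas: (-2,-2) (5,5) | Ccq: (-2,-2) (5,5) | Ccs: (-2,-2) (5,5)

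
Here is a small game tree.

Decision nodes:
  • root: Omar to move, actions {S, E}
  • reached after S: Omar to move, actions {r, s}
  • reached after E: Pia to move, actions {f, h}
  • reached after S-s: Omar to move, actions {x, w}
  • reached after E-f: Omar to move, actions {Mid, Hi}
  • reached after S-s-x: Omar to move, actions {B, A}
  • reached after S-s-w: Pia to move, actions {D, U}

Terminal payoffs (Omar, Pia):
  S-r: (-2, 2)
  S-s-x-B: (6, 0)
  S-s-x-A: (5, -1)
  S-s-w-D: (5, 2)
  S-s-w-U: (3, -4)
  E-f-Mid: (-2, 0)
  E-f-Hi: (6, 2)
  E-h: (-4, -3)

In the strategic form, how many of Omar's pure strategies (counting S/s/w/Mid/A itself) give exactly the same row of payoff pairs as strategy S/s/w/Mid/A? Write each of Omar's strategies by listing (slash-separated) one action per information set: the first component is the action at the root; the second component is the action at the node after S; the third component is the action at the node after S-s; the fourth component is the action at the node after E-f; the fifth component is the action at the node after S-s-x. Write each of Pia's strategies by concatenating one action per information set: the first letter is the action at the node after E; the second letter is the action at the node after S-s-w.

Row for S/s/w/Mid/A (columns fD, fU, hD, hU): (5,2) (3,-4) (5,2) (3,-4).
Under S/s/w/Mid/A, Omar's choice at the node after E-f and at the node after S-s-x can never be reached regardless of what Pia does, so varying those choices leaves every outcome unchanged.
Holding the reachable choices fixed and varying the unreachable ones freely already gives 2 × 2 = 4 equivalent strategies.
No other strategy reproduces this row, so those 4 are the full class: S/s/w/Mid/B, S/s/w/Mid/A, S/s/w/Hi/B, S/s/w/Hi/A.

4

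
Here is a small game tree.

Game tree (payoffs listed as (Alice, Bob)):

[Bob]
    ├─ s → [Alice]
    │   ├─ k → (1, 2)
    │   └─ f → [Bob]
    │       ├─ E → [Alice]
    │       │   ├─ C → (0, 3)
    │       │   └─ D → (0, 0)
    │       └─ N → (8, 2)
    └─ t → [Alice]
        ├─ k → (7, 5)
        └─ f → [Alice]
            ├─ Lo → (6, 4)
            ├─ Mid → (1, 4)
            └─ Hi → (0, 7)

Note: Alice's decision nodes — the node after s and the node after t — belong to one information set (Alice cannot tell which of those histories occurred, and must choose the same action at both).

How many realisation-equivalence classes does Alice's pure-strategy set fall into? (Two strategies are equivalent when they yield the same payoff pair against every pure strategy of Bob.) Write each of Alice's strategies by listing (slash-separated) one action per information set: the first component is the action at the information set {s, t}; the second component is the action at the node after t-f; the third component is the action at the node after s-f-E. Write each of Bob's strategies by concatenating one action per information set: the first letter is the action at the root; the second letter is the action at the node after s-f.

Alice has 12 pure strategies: k/Lo/C, k/Lo/D, k/Mid/C, k/Mid/D, k/Hi/C, k/Hi/D, f/Lo/C, f/Lo/D, f/Mid/C, f/Mid/D, f/Hi/C, f/Hi/D. Columns: sE, sN, tE, tN.
{k/Lo/C, k/Lo/D, k/Mid/C, k/Mid/D, k/Hi/C, k/Hi/D} → row (1,2) (1,2) (7,5) (7,5)
{f/Lo/C} → row (0,3) (8,2) (6,4) (6,4)
{f/Lo/D} → row (0,0) (8,2) (6,4) (6,4)
{f/Mid/C} → row (0,3) (8,2) (1,4) (1,4)
{f/Mid/D} → row (0,0) (8,2) (1,4) (1,4)
{f/Hi/C} → row (0,3) (8,2) (0,7) (0,7)
{f/Hi/D} → row (0,0) (8,2) (0,7) (0,7)
That's 7 distinct rows out of 12 strategies.

7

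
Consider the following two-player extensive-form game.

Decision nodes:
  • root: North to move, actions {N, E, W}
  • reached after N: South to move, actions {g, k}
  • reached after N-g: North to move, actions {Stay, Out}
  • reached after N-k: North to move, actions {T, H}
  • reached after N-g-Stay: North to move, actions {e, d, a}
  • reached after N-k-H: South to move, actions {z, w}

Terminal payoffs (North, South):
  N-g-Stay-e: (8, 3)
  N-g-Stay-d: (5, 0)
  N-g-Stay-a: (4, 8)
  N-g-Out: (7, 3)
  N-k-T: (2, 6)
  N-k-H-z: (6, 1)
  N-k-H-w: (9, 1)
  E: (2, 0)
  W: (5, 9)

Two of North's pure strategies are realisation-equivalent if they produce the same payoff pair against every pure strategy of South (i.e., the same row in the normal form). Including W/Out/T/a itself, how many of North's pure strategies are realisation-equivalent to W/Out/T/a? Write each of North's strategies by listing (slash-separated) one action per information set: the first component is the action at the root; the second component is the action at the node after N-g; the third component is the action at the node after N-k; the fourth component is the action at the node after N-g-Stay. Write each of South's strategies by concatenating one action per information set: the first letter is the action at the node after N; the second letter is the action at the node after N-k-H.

Row for W/Out/T/a (columns gz, gw, kz, kw): (5,9) (5,9) (5,9) (5,9).
Under W/Out/T/a, North's choice at the node after N-g and at the node after N-k and at the node after N-g-Stay can never be reached regardless of what South does, so varying those choices leaves every outcome unchanged.
Holding the reachable choices fixed and varying the unreachable ones freely already gives 2 × 2 × 3 = 12 equivalent strategies.
No other strategy reproduces this row, so those 12 are the full class: W/Stay/T/e, W/Stay/T/d, W/Stay/T/a, W/Stay/H/e, W/Stay/H/d, W/Stay/H/a, W/Out/T/e, W/Out/T/d, W/Out/T/a, W/Out/H/e, W/Out/H/d, W/Out/H/a.

12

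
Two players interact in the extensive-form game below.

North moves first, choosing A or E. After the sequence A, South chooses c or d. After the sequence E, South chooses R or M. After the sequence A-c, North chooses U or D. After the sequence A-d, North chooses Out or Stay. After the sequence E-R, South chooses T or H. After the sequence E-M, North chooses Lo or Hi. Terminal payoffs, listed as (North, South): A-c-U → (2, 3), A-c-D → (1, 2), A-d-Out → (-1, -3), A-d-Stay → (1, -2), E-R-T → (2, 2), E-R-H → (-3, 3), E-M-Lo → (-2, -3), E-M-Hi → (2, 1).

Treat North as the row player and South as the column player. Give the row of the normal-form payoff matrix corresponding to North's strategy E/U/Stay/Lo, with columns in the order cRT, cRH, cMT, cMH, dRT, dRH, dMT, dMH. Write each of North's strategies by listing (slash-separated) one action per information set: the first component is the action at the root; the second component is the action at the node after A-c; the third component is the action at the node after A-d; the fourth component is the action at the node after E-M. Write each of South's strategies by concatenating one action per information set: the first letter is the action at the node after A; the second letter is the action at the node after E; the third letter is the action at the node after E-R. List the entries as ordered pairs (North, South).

(2,2) (-3,3) (-2,-3) (-2,-3) (2,2) (-3,3) (-2,-3) (-2,-3)

vs cRT: North plays E → South plays R at [E] → South plays T at [E-R] → (2, 2)
vs cRH: North plays E → South plays R at [E] → South plays H at [E-R] → (-3, 3)
vs cMT: North plays E → South plays M at [E] → North plays Lo at [E-M] → (-2, -3)
vs cMH: North plays E → South plays M at [E] → North plays Lo at [E-M] → (-2, -3)
vs dRT: North plays E → South plays R at [E] → South plays T at [E-R] → (2, 2)
vs dRH: North plays E → South plays R at [E] → South plays H at [E-R] → (-3, 3)
vs dMT: North plays E → South plays M at [E] → North plays Lo at [E-M] → (-2, -3)
vs dMH: North plays E → South plays M at [E] → North plays Lo at [E-M] → (-2, -3)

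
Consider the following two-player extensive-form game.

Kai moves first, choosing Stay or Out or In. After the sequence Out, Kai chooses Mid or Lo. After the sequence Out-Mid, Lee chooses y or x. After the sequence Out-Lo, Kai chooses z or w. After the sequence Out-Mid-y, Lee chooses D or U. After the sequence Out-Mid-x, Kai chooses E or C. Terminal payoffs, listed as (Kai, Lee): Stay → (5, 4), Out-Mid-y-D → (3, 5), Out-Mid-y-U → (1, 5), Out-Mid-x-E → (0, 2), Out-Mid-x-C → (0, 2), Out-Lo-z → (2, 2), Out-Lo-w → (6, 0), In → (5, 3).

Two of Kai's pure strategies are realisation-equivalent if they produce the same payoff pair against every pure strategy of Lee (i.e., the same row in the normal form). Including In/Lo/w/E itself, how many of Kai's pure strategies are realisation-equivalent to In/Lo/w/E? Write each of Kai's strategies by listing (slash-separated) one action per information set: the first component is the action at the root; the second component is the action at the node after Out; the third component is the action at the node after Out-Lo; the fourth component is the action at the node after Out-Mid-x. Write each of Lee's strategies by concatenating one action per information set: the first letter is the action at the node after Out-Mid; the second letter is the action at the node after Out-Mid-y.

8

Row for In/Lo/w/E (columns yD, yU, xD, xU): (5,3) (5,3) (5,3) (5,3).
Under In/Lo/w/E, Kai's choice at the node after Out and at the node after Out-Lo and at the node after Out-Mid-x can never be reached regardless of what Lee does, so varying those choices leaves every outcome unchanged.
Holding the reachable choices fixed and varying the unreachable ones freely already gives 2 × 2 × 2 = 8 equivalent strategies.
No other strategy reproduces this row, so those 8 are the full class: In/Mid/z/E, In/Mid/z/C, In/Mid/w/E, In/Mid/w/C, In/Lo/z/E, In/Lo/z/C, In/Lo/w/E, In/Lo/w/C.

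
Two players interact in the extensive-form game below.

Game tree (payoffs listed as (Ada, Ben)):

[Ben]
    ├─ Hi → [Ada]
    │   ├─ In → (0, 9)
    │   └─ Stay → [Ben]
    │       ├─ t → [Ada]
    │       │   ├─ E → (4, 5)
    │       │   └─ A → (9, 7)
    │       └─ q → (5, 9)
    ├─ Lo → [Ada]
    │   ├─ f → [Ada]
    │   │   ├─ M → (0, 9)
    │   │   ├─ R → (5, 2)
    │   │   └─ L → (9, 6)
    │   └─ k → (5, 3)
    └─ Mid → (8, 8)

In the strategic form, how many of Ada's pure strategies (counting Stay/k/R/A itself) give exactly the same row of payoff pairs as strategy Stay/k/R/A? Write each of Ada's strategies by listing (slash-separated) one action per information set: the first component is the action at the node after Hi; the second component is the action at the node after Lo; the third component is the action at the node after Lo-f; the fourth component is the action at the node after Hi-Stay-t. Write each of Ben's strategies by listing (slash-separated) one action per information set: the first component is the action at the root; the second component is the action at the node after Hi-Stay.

3

Row for Stay/k/R/A (columns Hi/t, Hi/q, Lo/t, Lo/q, Mid/t, Mid/q): (9,7) (5,9) (5,3) (5,3) (8,8) (8,8).
Under Stay/k/R/A, Ada's choice at the node after Lo-f can never be reached regardless of what Ben does, so varying those choices leaves every outcome unchanged.
Holding the reachable choices fixed and varying the unreachable one freely already gives 3 equivalent strategies.
No other strategy reproduces this row, so those 3 are the full class: Stay/k/M/A, Stay/k/R/A, Stay/k/L/A.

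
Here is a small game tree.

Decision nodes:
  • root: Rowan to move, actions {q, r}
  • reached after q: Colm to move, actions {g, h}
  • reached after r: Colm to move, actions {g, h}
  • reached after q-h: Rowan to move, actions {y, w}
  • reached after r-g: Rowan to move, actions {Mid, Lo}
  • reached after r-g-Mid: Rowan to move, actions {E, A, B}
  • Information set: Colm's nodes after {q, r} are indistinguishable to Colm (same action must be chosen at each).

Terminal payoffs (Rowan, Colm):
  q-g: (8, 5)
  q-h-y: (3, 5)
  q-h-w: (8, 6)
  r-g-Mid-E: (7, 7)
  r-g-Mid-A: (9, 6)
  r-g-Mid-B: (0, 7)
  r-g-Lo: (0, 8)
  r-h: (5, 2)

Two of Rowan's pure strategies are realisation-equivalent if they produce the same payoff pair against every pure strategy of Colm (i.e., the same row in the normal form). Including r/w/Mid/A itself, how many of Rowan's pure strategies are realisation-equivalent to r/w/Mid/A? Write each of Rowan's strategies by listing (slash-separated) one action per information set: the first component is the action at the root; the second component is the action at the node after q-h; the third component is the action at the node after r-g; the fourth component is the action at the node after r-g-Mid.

2

Row for r/w/Mid/A (columns g, h): (9,6) (5,2).
Under r/w/Mid/A, Rowan's choice at the node after q-h can never be reached regardless of what Colm does, so varying those choices leaves every outcome unchanged.
Holding the reachable choices fixed and varying the unreachable one freely already gives 2 equivalent strategies.
No other strategy reproduces this row, so those 2 are the full class: r/y/Mid/A, r/w/Mid/A.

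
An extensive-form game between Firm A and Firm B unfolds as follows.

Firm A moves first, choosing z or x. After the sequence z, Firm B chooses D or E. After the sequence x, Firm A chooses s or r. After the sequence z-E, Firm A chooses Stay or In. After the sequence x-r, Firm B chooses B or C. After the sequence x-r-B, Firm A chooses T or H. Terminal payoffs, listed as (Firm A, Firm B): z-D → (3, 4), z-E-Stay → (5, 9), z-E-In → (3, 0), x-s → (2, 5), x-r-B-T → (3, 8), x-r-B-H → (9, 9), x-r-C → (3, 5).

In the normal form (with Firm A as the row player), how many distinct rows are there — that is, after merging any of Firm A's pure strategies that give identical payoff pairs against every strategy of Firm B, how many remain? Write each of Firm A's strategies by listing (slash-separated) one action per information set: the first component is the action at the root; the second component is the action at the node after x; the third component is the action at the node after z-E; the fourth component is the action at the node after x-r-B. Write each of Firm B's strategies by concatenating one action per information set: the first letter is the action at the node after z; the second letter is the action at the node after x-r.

Firm A has 16 pure strategies: z/s/Stay/T, z/s/Stay/H, z/s/In/T, z/s/In/H, z/r/Stay/T, z/r/Stay/H, z/r/In/T, z/r/In/H, x/s/Stay/T, x/s/Stay/H, x/s/In/T, x/s/In/H, x/r/Stay/T, x/r/Stay/H, x/r/In/T, x/r/In/H. Columns: DB, DC, EB, EC.
{z/s/Stay/T, z/s/Stay/H, z/r/Stay/T, z/r/Stay/H} → row (3,4) (3,4) (5,9) (5,9)
{z/s/In/T, z/s/In/H, z/r/In/T, z/r/In/H} → row (3,4) (3,4) (3,0) (3,0)
{x/s/Stay/T, x/s/Stay/H, x/s/In/T, x/s/In/H} → row (2,5) (2,5) (2,5) (2,5)
{x/r/Stay/T, x/r/In/T} → row (3,8) (3,5) (3,8) (3,5)
{x/r/Stay/H, x/r/In/H} → row (9,9) (3,5) (9,9) (3,5)
That's 5 distinct rows out of 16 strategies.

5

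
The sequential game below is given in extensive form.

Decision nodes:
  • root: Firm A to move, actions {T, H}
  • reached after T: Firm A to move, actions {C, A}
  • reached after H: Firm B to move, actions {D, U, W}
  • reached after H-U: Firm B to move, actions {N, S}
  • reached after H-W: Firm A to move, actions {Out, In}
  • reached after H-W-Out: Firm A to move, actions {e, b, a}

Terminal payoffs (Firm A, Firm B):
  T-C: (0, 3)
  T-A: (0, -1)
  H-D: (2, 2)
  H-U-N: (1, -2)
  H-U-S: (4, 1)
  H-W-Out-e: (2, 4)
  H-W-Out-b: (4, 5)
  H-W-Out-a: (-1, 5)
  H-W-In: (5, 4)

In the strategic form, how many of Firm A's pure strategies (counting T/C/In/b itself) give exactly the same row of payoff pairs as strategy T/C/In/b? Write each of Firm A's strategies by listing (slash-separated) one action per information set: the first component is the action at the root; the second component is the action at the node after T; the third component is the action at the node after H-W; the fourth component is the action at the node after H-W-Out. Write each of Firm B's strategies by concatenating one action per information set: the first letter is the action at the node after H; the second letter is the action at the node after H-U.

Row for T/C/In/b (columns DN, DS, UN, US, WN, WS): (0,3) (0,3) (0,3) (0,3) (0,3) (0,3).
Under T/C/In/b, Firm A's choice at the node after H-W and at the node after H-W-Out can never be reached regardless of what Firm B does, so varying those choices leaves every outcome unchanged.
Holding the reachable choices fixed and varying the unreachable ones freely already gives 2 × 3 = 6 equivalent strategies.
No other strategy reproduces this row, so those 6 are the full class: T/C/Out/e, T/C/Out/b, T/C/Out/a, T/C/In/e, T/C/In/b, T/C/In/a.

6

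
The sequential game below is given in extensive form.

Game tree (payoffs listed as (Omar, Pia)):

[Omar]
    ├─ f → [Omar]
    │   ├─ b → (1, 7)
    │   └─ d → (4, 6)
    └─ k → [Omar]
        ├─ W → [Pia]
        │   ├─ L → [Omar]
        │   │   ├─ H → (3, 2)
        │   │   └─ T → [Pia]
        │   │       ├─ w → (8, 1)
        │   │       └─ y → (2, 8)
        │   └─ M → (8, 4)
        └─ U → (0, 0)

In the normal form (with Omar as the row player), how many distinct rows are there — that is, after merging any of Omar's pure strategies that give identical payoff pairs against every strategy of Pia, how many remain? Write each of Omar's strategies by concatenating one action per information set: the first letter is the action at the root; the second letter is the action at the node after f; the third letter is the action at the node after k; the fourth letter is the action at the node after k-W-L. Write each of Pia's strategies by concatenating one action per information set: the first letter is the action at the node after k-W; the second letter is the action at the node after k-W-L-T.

5

Omar has 16 pure strategies: fbWH, fbWT, fbUH, fbUT, fdWH, fdWT, fdUH, fdUT, kbWH, kbWT, kbUH, kbUT, kdWH, kdWT, kdUH, kdUT. Columns: Lw, Ly, Mw, My.
{fbWH, fbWT, fbUH, fbUT} → row (1,7) (1,7) (1,7) (1,7)
{fdWH, fdWT, fdUH, fdUT} → row (4,6) (4,6) (4,6) (4,6)
{kbWH, kdWH} → row (3,2) (3,2) (8,4) (8,4)
{kbWT, kdWT} → row (8,1) (2,8) (8,4) (8,4)
{kbUH, kbUT, kdUH, kdUT} → row (0,0) (0,0) (0,0) (0,0)
That's 5 distinct rows out of 16 strategies.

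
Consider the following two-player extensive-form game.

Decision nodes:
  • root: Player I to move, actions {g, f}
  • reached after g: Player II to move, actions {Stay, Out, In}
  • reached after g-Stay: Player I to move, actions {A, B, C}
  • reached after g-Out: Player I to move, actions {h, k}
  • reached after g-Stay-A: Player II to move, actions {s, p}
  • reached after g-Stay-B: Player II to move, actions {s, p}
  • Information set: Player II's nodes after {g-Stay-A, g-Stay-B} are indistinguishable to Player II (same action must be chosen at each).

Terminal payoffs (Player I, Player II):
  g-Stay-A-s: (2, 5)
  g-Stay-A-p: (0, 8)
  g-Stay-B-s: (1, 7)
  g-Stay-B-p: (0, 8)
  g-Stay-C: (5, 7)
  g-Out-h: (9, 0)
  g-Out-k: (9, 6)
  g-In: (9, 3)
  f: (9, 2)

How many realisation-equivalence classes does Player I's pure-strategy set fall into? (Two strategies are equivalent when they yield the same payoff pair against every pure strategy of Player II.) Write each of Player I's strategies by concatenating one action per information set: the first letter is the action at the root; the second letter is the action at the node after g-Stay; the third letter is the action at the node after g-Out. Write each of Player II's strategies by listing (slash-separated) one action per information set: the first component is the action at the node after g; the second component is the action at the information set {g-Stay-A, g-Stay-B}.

7

Player I has 12 pure strategies: gAh, gAk, gBh, gBk, gCh, gCk, fAh, fAk, fBh, fBk, fCh, fCk. Columns: Stay/s, Stay/p, Out/s, Out/p, In/s, In/p.
{gAh} → row (2,5) (0,8) (9,0) (9,0) (9,3) (9,3)
{gAk} → row (2,5) (0,8) (9,6) (9,6) (9,3) (9,3)
{gBh} → row (1,7) (0,8) (9,0) (9,0) (9,3) (9,3)
{gBk} → row (1,7) (0,8) (9,6) (9,6) (9,3) (9,3)
{gCh} → row (5,7) (5,7) (9,0) (9,0) (9,3) (9,3)
{gCk} → row (5,7) (5,7) (9,6) (9,6) (9,3) (9,3)
{fAh, fAk, fBh, fBk, fCh, fCk} → row (9,2) (9,2) (9,2) (9,2) (9,2) (9,2)
That's 7 distinct rows out of 12 strategies.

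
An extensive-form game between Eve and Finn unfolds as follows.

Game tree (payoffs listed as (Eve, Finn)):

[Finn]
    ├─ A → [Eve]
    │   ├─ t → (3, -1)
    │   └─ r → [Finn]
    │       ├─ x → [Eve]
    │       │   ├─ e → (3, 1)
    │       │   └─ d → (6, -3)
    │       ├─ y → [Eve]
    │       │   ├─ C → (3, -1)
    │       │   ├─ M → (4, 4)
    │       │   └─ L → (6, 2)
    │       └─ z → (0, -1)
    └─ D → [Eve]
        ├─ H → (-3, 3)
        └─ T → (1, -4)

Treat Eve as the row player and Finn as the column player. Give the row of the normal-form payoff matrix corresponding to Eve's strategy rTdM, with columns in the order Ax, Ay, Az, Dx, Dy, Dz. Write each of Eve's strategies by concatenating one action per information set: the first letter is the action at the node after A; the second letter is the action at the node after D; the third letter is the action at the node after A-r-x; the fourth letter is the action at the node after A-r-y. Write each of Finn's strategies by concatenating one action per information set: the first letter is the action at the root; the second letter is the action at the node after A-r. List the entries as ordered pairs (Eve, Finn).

vs Ax: Finn plays A → Eve plays r at [A] → Finn plays x at [A-r] → Eve plays d at [A-r-x] → (6, -3)
vs Ay: Finn plays A → Eve plays r at [A] → Finn plays y at [A-r] → Eve plays M at [A-r-y] → (4, 4)
vs Az: Finn plays A → Eve plays r at [A] → Finn plays z at [A-r] → (0, -1)
vs Dx: Finn plays D → Eve plays T at [D] → (1, -4)
vs Dy: Finn plays D → Eve plays T at [D] → (1, -4)
vs Dz: Finn plays D → Eve plays T at [D] → (1, -4)

(6,-3) (4,4) (0,-1) (1,-4) (1,-4) (1,-4)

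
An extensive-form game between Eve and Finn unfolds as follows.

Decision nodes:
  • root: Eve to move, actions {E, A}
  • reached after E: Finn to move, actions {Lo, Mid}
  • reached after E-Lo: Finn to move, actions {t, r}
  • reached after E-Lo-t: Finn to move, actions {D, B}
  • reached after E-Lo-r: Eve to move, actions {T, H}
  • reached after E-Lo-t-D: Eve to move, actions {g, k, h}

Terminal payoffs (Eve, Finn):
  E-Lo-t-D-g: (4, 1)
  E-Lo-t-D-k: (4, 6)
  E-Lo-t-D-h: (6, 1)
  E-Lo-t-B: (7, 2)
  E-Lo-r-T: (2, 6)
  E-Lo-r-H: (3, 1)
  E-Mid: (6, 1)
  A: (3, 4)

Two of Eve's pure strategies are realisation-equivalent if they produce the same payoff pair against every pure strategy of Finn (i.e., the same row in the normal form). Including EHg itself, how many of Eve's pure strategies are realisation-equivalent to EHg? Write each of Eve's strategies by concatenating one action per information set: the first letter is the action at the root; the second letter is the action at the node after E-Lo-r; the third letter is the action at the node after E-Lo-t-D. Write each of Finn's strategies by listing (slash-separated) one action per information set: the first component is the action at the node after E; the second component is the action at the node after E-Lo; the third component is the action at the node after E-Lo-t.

Row for EHg (columns Lo/t/D, Lo/t/B, Lo/r/D, Lo/r/B, Mid/t/D, Mid/t/B, Mid/r/D, Mid/r/B): (4,1) (7,2) (3,1) (3,1) (6,1) (6,1) (6,1) (6,1).
Every one of Eve's information sets is on the play path for some reply by Finn when Eve follows EHg.
Changing the action at any of them therefore changes at least one column, so only EHg itself gives this row.

1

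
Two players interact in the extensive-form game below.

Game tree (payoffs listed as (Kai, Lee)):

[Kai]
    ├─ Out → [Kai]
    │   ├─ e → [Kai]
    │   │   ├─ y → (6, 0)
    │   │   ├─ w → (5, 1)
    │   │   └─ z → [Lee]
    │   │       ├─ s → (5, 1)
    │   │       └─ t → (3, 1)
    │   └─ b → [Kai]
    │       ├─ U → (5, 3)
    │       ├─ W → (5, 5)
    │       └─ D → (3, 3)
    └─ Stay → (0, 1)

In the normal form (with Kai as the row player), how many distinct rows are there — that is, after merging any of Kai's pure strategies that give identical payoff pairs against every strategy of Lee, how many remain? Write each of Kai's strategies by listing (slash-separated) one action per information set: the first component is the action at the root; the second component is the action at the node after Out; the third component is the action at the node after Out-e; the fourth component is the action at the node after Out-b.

7

Kai has 36 pure strategies: Out/e/y/U, Out/e/y/W, Out/e/y/D, Out/e/w/U, Out/e/w/W, Out/e/w/D, Out/e/z/U, Out/e/z/W, Out/e/z/D, Out/b/y/U, Out/b/y/W, Out/b/y/D, Out/b/w/U, Out/b/w/W, Out/b/w/D, Out/b/z/U, Out/b/z/W, Out/b/z/D, Stay/e/y/U, Stay/e/y/W, Stay/e/y/D, Stay/e/w/U, Stay/e/w/W, Stay/e/w/D, Stay/e/z/U, Stay/e/z/W, Stay/e/z/D, Stay/b/y/U, Stay/b/y/W, Stay/b/y/D, Stay/b/w/U, Stay/b/w/W, Stay/b/w/D, Stay/b/z/U, Stay/b/z/W, Stay/b/z/D. Columns: s, t.
{Out/e/y/U, Out/e/y/W, Out/e/y/D} → row (6,0) (6,0)
{Out/e/w/U, Out/e/w/W, Out/e/w/D} → row (5,1) (5,1)
{Out/e/z/U, Out/e/z/W, Out/e/z/D} → row (5,1) (3,1)
{Out/b/y/U, Out/b/w/U, Out/b/z/U} → row (5,3) (5,3)
{Out/b/y/W, Out/b/w/W, Out/b/z/W} → row (5,5) (5,5)
{Out/b/y/D, Out/b/w/D, Out/b/z/D} → row (3,3) (3,3)
{Stay/e/y/U, Stay/e/y/W, Stay/e/y/D, Stay/e/w/U, Stay/e/w/W, Stay/e/w/D, Stay/e/z/U, Stay/e/z/W, Stay/e/z/D, Stay/b/y/U, Stay/b/y/W, Stay/b/y/D, Stay/b/w/U, Stay/b/w/W, Stay/b/w/D, Stay/b/z/U, Stay/b/z/W, Stay/b/z/D} → row (0,1) (0,1)
That's 7 distinct rows out of 36 strategies.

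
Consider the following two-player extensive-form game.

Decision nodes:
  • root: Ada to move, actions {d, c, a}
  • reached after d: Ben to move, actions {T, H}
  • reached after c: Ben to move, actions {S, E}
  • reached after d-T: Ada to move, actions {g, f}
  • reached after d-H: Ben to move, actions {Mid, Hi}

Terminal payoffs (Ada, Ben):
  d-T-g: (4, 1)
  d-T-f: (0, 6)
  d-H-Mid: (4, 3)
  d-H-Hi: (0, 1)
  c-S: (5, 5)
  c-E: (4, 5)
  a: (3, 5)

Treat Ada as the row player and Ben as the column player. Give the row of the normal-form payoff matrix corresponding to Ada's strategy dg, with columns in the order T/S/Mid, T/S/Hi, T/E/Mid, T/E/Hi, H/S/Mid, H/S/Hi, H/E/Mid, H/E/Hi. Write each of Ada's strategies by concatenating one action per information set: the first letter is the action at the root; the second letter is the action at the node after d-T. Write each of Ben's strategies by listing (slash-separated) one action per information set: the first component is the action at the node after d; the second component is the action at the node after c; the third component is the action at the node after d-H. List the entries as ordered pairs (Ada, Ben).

vs T/S/Mid: Ada plays d → Ben plays T at [d] → Ada plays g at [d-T] → (4, 1)
vs T/S/Hi: Ada plays d → Ben plays T at [d] → Ada plays g at [d-T] → (4, 1)
vs T/E/Mid: Ada plays d → Ben plays T at [d] → Ada plays g at [d-T] → (4, 1)
vs T/E/Hi: Ada plays d → Ben plays T at [d] → Ada plays g at [d-T] → (4, 1)
vs H/S/Mid: Ada plays d → Ben plays H at [d] → Ben plays Mid at [d-H] → (4, 3)
vs H/S/Hi: Ada plays d → Ben plays H at [d] → Ben plays Hi at [d-H] → (0, 1)
vs H/E/Mid: Ada plays d → Ben plays H at [d] → Ben plays Mid at [d-H] → (4, 3)
vs H/E/Hi: Ada plays d → Ben plays H at [d] → Ben plays Hi at [d-H] → (0, 1)

(4,1) (4,1) (4,1) (4,1) (4,3) (0,1) (4,3) (0,1)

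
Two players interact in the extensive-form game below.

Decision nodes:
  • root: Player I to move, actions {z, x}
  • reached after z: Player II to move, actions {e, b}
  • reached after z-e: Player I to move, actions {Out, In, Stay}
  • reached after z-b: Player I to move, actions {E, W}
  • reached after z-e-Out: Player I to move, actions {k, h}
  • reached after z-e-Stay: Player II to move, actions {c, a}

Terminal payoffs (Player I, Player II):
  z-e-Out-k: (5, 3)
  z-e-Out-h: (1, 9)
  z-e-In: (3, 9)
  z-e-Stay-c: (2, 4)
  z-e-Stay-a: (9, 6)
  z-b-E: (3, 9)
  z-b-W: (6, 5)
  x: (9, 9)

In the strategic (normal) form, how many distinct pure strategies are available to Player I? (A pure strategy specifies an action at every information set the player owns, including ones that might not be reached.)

24

Player I owns the root with actions {z, x} — two choices.
Player I owns the node after z-e with actions {Out, In, Stay} — three choices.
Player I owns the node after z-b with actions {E, W} — two choices.
Player I owns the node after z-e-Out with actions {k, h} — two choices.
A pure strategy fixes one action at each information set independently, so the count is the product 2 × 3 × 2 × 2 = 24.
(For reference, Player II has 4 pure strategies, giving a 24×4 normal-form matrix.)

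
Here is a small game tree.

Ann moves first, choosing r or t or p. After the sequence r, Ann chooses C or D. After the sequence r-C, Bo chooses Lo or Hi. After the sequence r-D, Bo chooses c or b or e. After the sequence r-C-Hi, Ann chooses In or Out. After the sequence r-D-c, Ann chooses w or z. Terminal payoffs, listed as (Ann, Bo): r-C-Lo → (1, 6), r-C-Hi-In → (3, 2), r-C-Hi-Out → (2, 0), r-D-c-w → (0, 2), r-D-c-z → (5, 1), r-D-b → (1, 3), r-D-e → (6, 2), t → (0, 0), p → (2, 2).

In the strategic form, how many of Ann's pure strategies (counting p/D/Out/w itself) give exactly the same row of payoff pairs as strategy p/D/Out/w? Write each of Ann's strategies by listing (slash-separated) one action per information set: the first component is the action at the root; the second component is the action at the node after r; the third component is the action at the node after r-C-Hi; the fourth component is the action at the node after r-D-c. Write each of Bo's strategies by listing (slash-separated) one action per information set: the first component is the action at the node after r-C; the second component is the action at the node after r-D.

8

Row for p/D/Out/w (columns Lo/c, Lo/b, Lo/e, Hi/c, Hi/b, Hi/e): (2,2) (2,2) (2,2) (2,2) (2,2) (2,2).
Under p/D/Out/w, Ann's choice at the node after r and at the node after r-C-Hi and at the node after r-D-c can never be reached regardless of what Bo does, so varying those choices leaves every outcome unchanged.
Holding the reachable choices fixed and varying the unreachable ones freely already gives 2 × 2 × 2 = 8 equivalent strategies.
No other strategy reproduces this row, so those 8 are the full class: p/C/In/w, p/C/In/z, p/C/Out/w, p/C/Out/z, p/D/In/w, p/D/In/z, p/D/Out/w, p/D/Out/z.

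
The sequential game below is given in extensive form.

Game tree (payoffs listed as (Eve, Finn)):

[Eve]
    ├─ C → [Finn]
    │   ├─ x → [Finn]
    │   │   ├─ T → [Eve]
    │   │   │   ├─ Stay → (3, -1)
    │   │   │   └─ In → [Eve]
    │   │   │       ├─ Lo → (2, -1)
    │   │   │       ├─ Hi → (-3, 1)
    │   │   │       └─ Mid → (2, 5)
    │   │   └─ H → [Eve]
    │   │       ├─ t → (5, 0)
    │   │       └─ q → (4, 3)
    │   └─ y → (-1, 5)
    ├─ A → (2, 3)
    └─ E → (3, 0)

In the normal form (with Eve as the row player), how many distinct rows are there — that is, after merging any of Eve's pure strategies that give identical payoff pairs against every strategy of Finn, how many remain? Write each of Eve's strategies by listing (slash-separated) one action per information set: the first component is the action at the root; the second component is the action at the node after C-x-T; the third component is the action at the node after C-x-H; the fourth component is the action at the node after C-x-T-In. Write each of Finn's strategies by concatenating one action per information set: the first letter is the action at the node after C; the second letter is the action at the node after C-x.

10

Eve has 36 pure strategies: C/Stay/t/Lo, C/Stay/t/Hi, C/Stay/t/Mid, C/Stay/q/Lo, C/Stay/q/Hi, C/Stay/q/Mid, C/In/t/Lo, C/In/t/Hi, C/In/t/Mid, C/In/q/Lo, C/In/q/Hi, C/In/q/Mid, A/Stay/t/Lo, A/Stay/t/Hi, A/Stay/t/Mid, A/Stay/q/Lo, A/Stay/q/Hi, A/Stay/q/Mid, A/In/t/Lo, A/In/t/Hi, A/In/t/Mid, A/In/q/Lo, A/In/q/Hi, A/In/q/Mid, E/Stay/t/Lo, E/Stay/t/Hi, E/Stay/t/Mid, E/Stay/q/Lo, E/Stay/q/Hi, E/Stay/q/Mid, E/In/t/Lo, E/In/t/Hi, E/In/t/Mid, E/In/q/Lo, E/In/q/Hi, E/In/q/Mid. Columns: xT, xH, yT, yH.
{C/Stay/t/Lo, C/Stay/t/Hi, C/Stay/t/Mid} → row (3,-1) (5,0) (-1,5) (-1,5)
{C/Stay/q/Lo, C/Stay/q/Hi, C/Stay/q/Mid} → row (3,-1) (4,3) (-1,5) (-1,5)
{C/In/t/Lo} → row (2,-1) (5,0) (-1,5) (-1,5)
{C/In/t/Hi} → row (-3,1) (5,0) (-1,5) (-1,5)
{C/In/t/Mid} → row (2,5) (5,0) (-1,5) (-1,5)
{C/In/q/Lo} → row (2,-1) (4,3) (-1,5) (-1,5)
{C/In/q/Hi} → row (-3,1) (4,3) (-1,5) (-1,5)
{C/In/q/Mid} → row (2,5) (4,3) (-1,5) (-1,5)
{A/Stay/t/Lo, A/Stay/t/Hi, A/Stay/t/Mid, A/Stay/q/Lo, A/Stay/q/Hi, A/Stay/q/Mid, A/In/t/Lo, A/In/t/Hi, A/In/t/Mid, A/In/q/Lo, A/In/q/Hi, A/In/q/Mid} → row (2,3) (2,3) (2,3) (2,3)
{E/Stay/t/Lo, E/Stay/t/Hi, E/Stay/t/Mid, E/Stay/q/Lo, E/Stay/q/Hi, E/Stay/q/Mid, E/In/t/Lo, E/In/t/Hi, E/In/t/Mid, E/In/q/Lo, E/In/q/Hi, E/In/q/Mid} → row (3,0) (3,0) (3,0) (3,0)
That's 10 distinct rows out of 36 strategies.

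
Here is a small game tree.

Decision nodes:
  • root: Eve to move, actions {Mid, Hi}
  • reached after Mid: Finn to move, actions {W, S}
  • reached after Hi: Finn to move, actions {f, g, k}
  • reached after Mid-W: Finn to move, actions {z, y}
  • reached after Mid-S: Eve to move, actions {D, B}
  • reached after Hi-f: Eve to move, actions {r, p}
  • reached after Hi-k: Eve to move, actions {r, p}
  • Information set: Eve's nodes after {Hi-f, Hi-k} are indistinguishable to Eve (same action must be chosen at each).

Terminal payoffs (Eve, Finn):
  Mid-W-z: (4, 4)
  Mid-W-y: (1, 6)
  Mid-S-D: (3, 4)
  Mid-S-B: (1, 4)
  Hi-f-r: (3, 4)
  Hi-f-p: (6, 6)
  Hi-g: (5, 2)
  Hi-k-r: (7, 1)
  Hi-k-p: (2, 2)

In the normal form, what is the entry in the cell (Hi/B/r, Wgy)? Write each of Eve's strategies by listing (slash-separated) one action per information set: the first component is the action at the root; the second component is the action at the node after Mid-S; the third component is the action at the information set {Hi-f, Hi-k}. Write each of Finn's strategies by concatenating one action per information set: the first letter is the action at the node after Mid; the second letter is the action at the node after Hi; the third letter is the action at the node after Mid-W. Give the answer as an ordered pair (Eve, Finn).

Trace the play path from the root:
  Eve plays Hi
  Finn plays g at [Hi]
→ terminal payoff (5, 2).
(Eve's choice at the node after Mid-S is never reached on this path, so it doesn't affect the outcome.)

(5, 2)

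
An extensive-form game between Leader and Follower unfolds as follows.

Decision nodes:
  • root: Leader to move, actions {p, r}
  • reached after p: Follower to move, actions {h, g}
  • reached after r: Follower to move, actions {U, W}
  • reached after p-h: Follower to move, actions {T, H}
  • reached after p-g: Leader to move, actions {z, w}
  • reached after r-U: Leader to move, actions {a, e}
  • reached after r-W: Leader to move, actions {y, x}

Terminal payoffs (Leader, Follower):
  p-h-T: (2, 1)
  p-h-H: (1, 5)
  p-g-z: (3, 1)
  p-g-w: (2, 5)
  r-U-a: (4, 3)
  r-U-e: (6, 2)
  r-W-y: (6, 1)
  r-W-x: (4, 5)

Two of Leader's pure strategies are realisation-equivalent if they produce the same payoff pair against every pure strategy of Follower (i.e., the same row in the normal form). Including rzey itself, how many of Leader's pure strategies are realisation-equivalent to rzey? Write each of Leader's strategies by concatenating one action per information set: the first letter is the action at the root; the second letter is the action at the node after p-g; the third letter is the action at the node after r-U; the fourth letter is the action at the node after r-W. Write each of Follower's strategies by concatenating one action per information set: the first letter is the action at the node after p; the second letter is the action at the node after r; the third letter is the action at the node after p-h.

Row for rzey (columns hUT, hUH, hWT, hWH, gUT, gUH, gWT, gWH): (6,2) (6,2) (6,1) (6,1) (6,2) (6,2) (6,1) (6,1).
Under rzey, Leader's choice at the node after p-g can never be reached regardless of what Follower does, so varying those choices leaves every outcome unchanged.
Holding the reachable choices fixed and varying the unreachable one freely already gives 2 equivalent strategies.
No other strategy reproduces this row, so those 2 are the full class: rzey, rwey.

2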